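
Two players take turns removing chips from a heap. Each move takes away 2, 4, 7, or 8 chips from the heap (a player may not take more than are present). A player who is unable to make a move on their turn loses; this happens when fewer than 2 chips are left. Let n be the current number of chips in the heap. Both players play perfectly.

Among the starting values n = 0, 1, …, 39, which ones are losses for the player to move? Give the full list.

Build the W/L table. Terminal = L. A non-terminal position is W if it has a move to some L; otherwise it is L.
n=0: no move → L
n=1: no move → L
n=2: can move to 0, which is L ⇒ W
n=3: can move to 1, which is L ⇒ W
n=4: can move to 0, which is L ⇒ W
n=5: can move to 1, which is L ⇒ W
n=6: moves to 4(W), 2(W); every one is W ⇒ L
n=7: can move to 0, which is L ⇒ W
n=8: can move to 6, which is L ⇒ W
n=9: can move to 1, which is L ⇒ W
n=10: can move to 6, which is L ⇒ W
n=11: moves to 9(W), 7(W), 4(W), 3(W); every one is W ⇒ L
n=12: moves to 10(W), 8(W), 5(W), 4(W); every one is W ⇒ L
n=13: can move to 11, which is L ⇒ W
n=14: can move to 12, which is L ⇒ W
n=15: can move to 11, which is L ⇒ W
n=16: can move to 12, which is L ⇒ W
n=17: moves to 15(W), 13(W), 10(W), 9(W); every one is W ⇒ L
n=18: can move to 11, which is L ⇒ W
n=19: can move to 17, which is L ⇒ W
n=20: can move to 12, which is L ⇒ W
n=21: can move to 17, which is L ⇒ W
n=22: moves to 20(W), 18(W), 15(W), 14(W); every one is W ⇒ L
n=23: moves to 21(W), 19(W), 16(W), 15(W); every one is W ⇒ L
n=24: can move to 22, which is L ⇒ W
n=25: can move to 23, which is L ⇒ W
n=26: can move to 22, which is L ⇒ W
n=27: can move to 23, which is L ⇒ W
n=28: moves to 26(W), 24(W), 21(W), 20(W); every one is W ⇒ L
n=29: can move to 22, which is L ⇒ W
n=30: can move to 28, which is L ⇒ W
n=31: can move to 23, which is L ⇒ W
n=32: can move to 28, which is L ⇒ W
n=33: moves to 31(W), 29(W), 26(W), 25(W); every one is W ⇒ L
n=34: moves to 32(W), 30(W), 27(W), 26(W); every one is W ⇒ L
n=35: can move to 33, which is L ⇒ W
n=36: can move to 34, which is L ⇒ W
n=37: can move to 33, which is L ⇒ W
n=38: can move to 34, which is L ⇒ W
n=39: moves to 37(W), 35(W), 32(W), 31(W); every one is W ⇒ L
Reading off the rows marked L gives the requested list; there are 12 such values of n.

0, 1, 6, 11, 12, 17, 22, 23, 28, 33, 34, 39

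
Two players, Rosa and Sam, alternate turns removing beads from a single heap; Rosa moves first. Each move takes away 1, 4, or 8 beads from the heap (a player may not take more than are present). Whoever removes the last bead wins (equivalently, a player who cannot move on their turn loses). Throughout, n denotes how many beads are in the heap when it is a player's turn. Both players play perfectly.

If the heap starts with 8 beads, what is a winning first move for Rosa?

Remove 1, leaving 7.

Work bottom-up. With no move the player to move loses. Otherwise the position is W if at least one move leads to an L position for the opponent, and L if every move leads to a W.
n=0: no move → L
n=1: →0(L), so W
n=2: →1(W) only, which is W, so L
n=3: →2(L), so W
n=4: →0(L), so W
n=5: →4(W), 1(W) — all W, so L
n=6: →5(L), so W
n=7: →6(W), 3(W) — all W, so L
n=8: →7(L), so W
From 8, the L positions reachable in one move are: 7, 0. Any move reaching one of these is winning.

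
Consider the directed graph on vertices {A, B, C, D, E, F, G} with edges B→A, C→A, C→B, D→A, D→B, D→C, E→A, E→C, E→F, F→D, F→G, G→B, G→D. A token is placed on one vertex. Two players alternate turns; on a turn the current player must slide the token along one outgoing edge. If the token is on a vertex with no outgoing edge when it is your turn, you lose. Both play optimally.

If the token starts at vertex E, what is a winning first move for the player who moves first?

Classify positions by backward induction: terminal positions (no move available) are L. From any other position, the mover wins iff some move reaches an L.
Every edge goes from a vertex to one that appears earlier in the order A, B, C, D, G, F, E, so processing vertices in that order labels each vertex after all of its successors.
A: no outgoing edge → L
B: can move to A, which is L ⇒ W
C: can move to A, which is L ⇒ W
D: can move to A, which is L ⇒ W
G: moves to D(W), B(W); every one is W ⇒ L
F: can move to G, which is L ⇒ W
E: can move to A, which is L ⇒ W
From E, the L positions reachable in one move are: A.

Move to A.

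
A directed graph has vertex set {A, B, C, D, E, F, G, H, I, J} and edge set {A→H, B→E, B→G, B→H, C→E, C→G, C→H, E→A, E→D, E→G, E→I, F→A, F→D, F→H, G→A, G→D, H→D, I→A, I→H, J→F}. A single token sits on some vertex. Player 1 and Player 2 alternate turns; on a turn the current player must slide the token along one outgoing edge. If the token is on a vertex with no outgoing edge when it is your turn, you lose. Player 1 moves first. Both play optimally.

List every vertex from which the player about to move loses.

Work bottom-up. With no move the player to move loses. Otherwise the position is W if at least one move leads to an L position for the opponent, and L if every move leads to a W.
Every edge goes from a vertex to one that appears earlier in the order D, H, A, G, I, E, F, B, J, C, so processing vertices in that order labels each vertex after all of its successors.
D: no outgoing edge → L
H: can move to D, which is L ⇒ W
A: the only move is to H(W), a W ⇒ L
G: can move to A, which is L ⇒ W
I: can move to A, which is L ⇒ W
E: can move to A, which is L ⇒ W
F: can move to A, which is L ⇒ W
B: moves to E(W), G(W), H(W); every one is W ⇒ L
J: the only move is to F(W), a W ⇒ L
C: moves to E(W), G(W), H(W); every one is W ⇒ L
The losing starting vertices are exactly the entries labelled L in this table (5 of them).

A, B, C, D, J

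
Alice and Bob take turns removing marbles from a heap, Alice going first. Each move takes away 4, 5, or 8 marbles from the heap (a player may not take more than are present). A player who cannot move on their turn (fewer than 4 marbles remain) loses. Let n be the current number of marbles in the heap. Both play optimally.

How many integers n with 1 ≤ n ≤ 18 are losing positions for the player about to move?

Build the W/L table. Terminal = L. A non-terminal position is W if it has a move to some L; otherwise it is L.
n=0: no move → L
n=1: no move → L
n=2: no move → L
n=3: no move → L
n=4: reaches L-position 0 → W
n=5: reaches L-position 1 → W
n=6: reaches L-position 2 → W
n=7: reaches L-position 3 → W
n=8: reaches L-position 3 → W
n=9: reaches L-position 1 → W
n=10: reaches L-position 2 → W
n=11: reaches L-position 3 → W
n=12: only reaches 8(W), 7(W), 4(W), all W → L
n=13: only reaches 9(W), 8(W), 5(W), all W → L
n=14: only reaches 10(W), 9(W), 6(W), all W → L
n=15: only reaches 11(W), 10(W), 7(W), all W → L
n=16: reaches L-position 12 → W
n=17: reaches L-position 13 → W
n=18: reaches L-position 14 → W
L entries with 1 ≤ n ≤ 18 (n=0 is outside the asked range and is not counted): n = 1, 2, 3, 12, 13, 14, 15; that makes 7.

7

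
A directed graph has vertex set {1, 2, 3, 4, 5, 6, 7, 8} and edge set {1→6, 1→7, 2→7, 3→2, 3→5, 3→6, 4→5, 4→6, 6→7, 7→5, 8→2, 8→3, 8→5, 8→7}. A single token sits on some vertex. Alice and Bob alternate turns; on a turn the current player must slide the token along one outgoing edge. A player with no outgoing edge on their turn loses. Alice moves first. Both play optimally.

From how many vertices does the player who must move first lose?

3

Compute win/loss labels from the base case upward. A position with no move is L. Any other position is W if it can reach an L in one move, else L.
Every edge goes from a vertex to one that appears earlier in the order 5, 7, 6, 4, 2, 3, 8, 1, so processing vertices in that order labels each vertex after all of its successors.
5: no outgoing edge → L
7: →5(L), so W
6: →7(W) only, which is W, so L
4: →6(L), so W
2: →7(W) only, which is W, so L
3: →2(L), so W
8: →2(L), so W
1: →6(L), so W
The L vertices are 2, 5, 6; that is 3 in all.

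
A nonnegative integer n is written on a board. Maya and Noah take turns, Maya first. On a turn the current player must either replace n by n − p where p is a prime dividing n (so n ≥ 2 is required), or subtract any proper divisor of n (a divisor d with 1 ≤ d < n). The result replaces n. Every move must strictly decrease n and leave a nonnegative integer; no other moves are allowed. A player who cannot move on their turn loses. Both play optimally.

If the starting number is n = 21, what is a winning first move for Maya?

Move to 14.

Work bottom-up. With no move the player to move loses. Otherwise the position is W if at least one move leads to an L position for the opponent, and L if every move leads to a W.
n=0: no move → L
n=1: no move → L
n=2: W (go to 0, an L position)
n=3: W (go to 0, an L position)
n=4: L (options 2(W), 3(W) are all W)
n=5: W (go to 0, an L position)
n=6: W (go to 4, an L position)
n=7: W (go to 0, an L position)
n=8: W (go to 4, an L position)
n=9: L (options 6(W), 8(W) are all W)
n=10: W (go to 9, an L position)
n=11: W (go to 0, an L position)
n=12: W (go to 9, an L position)
n=13: W (go to 0, an L position)
n=14: L (options 7(W), 12(W), 13(W) are all W)
n=15: W (go to 14, an L position)
n=16: W (go to 14, an L position)
n=17: W (go to 0, an L position)
n=18: W (go to 9, an L position)
n=19: W (go to 0, an L position)
n=20: L (options 10(W), 15(W), 16(W), 18(W), 19(W) are all W)
n=21: W (go to 14, an L position)
From 21, the L positions reachable in one move are: 14, 20. Any move reaching one of these is winning.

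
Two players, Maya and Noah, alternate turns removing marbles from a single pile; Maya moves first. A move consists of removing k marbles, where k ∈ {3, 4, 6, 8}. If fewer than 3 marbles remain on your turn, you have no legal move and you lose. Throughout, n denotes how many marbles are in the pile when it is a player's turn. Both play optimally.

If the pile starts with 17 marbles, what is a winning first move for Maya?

Classify positions by backward induction: terminal positions (no move available) are L. From any other position, the mover wins iff some move reaches an L.
n=0: no move → L
n=1: no move → L
n=2: no move → L
n=3: reaches L-position 0 → W
n=4: reaches L-position 1 → W
n=5: reaches L-position 2 → W
n=6: reaches L-position 2 → W
n=7: reaches L-position 1 → W
n=8: reaches L-position 2 → W
n=9: reaches L-position 1 → W
n=10: reaches L-position 2 → W
n=11: only reaches 8(W), 7(W), 5(W), 3(W), all W → L
n=12: only reaches 9(W), 8(W), 6(W), 4(W), all W → L
n=13: only reaches 10(W), 9(W), 7(W), 5(W), all W → L
n=14: reaches L-position 11 → W
n=15: reaches L-position 12 → W
n=16: reaches L-position 13 → W
n=17: reaches L-position 13 → W
From 17, the L positions reachable in one move are: 13, 11. Any move reaching one of these is winning.

Remove 4, leaving 13.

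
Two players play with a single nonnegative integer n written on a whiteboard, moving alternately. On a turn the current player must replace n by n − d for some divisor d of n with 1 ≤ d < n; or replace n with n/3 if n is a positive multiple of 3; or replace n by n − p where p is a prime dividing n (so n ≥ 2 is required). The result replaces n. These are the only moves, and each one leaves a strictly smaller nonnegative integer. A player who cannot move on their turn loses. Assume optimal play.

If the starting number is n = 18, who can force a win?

Compute win/loss labels from the base case upward. A position with no move is L. Any other position is W if it can reach an L in one move, else L.
n=0: no move → L
n=1: no move → L
n=2: reaches L-position 0 → W
n=3: reaches L-position 0 → W
n=4: only reaches 2(W), 3(W), all W → L
n=5: reaches L-position 0 → W
n=6: reaches L-position 4 → W
n=7: reaches L-position 0 → W
n=8: reaches L-position 4 → W
n=9: only reaches 3(W), 6(W), 8(W), all W → L
n=10: reaches L-position 9 → W
n=11: reaches L-position 0 → W
n=12: reaches L-position 4 → W
n=13: reaches L-position 0 → W
n=14: only reaches 7(W), 12(W), 13(W), all W → L
n=15: reaches L-position 14 → W
n=16: reaches L-position 14 → W
n=17: reaches L-position 0 → W
n=18: reaches L-position 9 → W
From 18 the player to move can move to 9, reaching an L position.

The first player wins.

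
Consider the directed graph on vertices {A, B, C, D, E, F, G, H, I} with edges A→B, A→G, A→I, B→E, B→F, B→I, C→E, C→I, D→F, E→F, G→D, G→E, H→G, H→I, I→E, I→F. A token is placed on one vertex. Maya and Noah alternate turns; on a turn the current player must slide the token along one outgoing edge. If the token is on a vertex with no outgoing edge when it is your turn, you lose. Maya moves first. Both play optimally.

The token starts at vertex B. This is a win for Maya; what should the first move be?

Move to F.

Compute win/loss labels from the base case upward. A position with no move is L. Any other position is W if it can reach an L in one move, else L.
Every edge goes from a vertex to one that appears earlier in the order F, E, D, I, G, B, C, A, H, so processing vertices in that order labels each vertex after all of its successors.
F: no outgoing edge → L
E: →F(L), so W
D: →F(L), so W
I: →F(L), so W
G: →D(W), E(W) — all W, so L
B: →F(L), so W
C: →I(W), E(W) — all W, so L
A: →G(L), so W
H: →G(L), so W
From B, the L positions reachable in one move are: F.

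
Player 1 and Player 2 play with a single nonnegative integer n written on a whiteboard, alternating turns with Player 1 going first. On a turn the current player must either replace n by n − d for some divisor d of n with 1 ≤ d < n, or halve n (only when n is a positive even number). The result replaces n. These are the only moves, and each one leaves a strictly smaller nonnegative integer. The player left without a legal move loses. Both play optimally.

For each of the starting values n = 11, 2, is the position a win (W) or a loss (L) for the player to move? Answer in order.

11: L, 2: W

Use the standard recursion: the mover loses at a terminal position; elsewhere, the mover wins exactly when some move hands the opponent an L position.
n=0: no move → L
n=1: no move → L
n=2: can move to 1, which is L ⇒ W
n=3: the only move is to 2(W), a W ⇒ L
n=4: can move to 3, which is L ⇒ W
n=5: the only move is to 4(W), a W ⇒ L
n=6: can move to 3, which is L ⇒ W
n=7: the only move is to 6(W), a W ⇒ L
n=8: can move to 7, which is L ⇒ W
n=9: moves to 6(W), 8(W); every one is W ⇒ L
n=10: can move to 5, which is L ⇒ W
n=11: the only move is to 10(W), a W ⇒ L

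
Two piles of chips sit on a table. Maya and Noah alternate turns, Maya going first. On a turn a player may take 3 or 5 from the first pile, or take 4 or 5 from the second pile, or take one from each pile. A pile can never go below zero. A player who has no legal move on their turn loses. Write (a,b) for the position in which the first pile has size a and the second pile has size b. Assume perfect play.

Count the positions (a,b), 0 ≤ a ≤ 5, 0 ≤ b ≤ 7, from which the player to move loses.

19

Work bottom-up. With no move the player to move loses. Otherwise the position is W if at least one move leads to an L position for the opponent, and L if every move leads to a W.
Every move lowers a or b (never raises either), so fill the grid row by row in increasing a, and left to right within a row: each cell's successors are then already labelled.
      b=0  b=1  b=2  b=3  b=4  b=5  b=6  b=7
a=0:    L    L    L    L    W    W    W    W
a=1:    L    W    W    W    W    W    L    L
a=2:    L    W    L    L    W    W    W    W
a=3:    W    W    W    W    W    L    L    L
a=4:    W    L    L    L    L    W    W    W
a=5:    W    W    W    W    W    W    L    L
Cells with no legal move (terminal, hence L): (0,0), (0,1), (0,2), (0,3), (1,0), (2,0).
The remaining L cells, each justified by listing all of its moves:
(1,6): only reaches (1,2)(W), (1,1)(W), (0,5)(W), all W → L
(1,7): only reaches (1,3)(W), (1,2)(W), (0,6)(W), all W → L
(2,2): only reaches (1,1)(W), which is W → L
(2,3): only reaches (1,2)(W), which is W → L
(3,5): only reaches (0,5)(W), (3,1)(W), (3,0)(W), (2,4)(W), all W → L
(3,6): only reaches (0,6)(W), (3,2)(W), (3,1)(W), (2,5)(W), all W → L
(3,7): only reaches (0,7)(W), (3,3)(W), (3,2)(W), (2,6)(W), all W → L
(4,1): only reaches (1,1)(W), (3,0)(W), all W → L
(4,2): only reaches (1,2)(W), (3,1)(W), all W → L
(4,3): only reaches (1,3)(W), (3,2)(W), all W → L
(4,4): only reaches (1,4)(W), (4,0)(W), (3,3)(W), all W → L
(5,6): only reaches (2,6)(W), (0,6)(W), (5,2)(W), (5,1)(W), (4,5)(W), all W → L
(5,7): only reaches (2,7)(W), (0,7)(W), (5,3)(W), (5,2)(W), (4,6)(W), all W → L
Every other cell has at least one move into one of the L cells above, so it is W.
L cells per row: a=0: 4, a=1: 3, a=2: 3, a=3: 3, a=4: 4, a=5: 2; total 19.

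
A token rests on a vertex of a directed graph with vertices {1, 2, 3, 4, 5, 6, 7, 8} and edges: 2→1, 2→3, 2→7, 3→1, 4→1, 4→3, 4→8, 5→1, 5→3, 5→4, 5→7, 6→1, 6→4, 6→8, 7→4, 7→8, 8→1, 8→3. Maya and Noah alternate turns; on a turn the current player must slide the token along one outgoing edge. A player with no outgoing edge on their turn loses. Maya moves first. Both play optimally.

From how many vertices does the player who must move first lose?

2

Classify positions by backward induction: terminal positions (no move available) are L. From any other position, the mover wins iff some move reaches an L.
Every edge goes from a vertex to one that appears earlier in the order 1, 3, 8, 4, 7, 5, 2, 6, so processing vertices in that order labels each vertex after all of its successors.
1: no outgoing edge → L
3: reaches L-position 1 → W
8: reaches L-position 1 → W
4: reaches L-position 1 → W
7: only reaches 4(W), 8(W), all W → L
5: reaches L-position 7 → W
2: reaches L-position 7 → W
6: reaches L-position 1 → W
The L vertices are 1, 7; that is 2 in all.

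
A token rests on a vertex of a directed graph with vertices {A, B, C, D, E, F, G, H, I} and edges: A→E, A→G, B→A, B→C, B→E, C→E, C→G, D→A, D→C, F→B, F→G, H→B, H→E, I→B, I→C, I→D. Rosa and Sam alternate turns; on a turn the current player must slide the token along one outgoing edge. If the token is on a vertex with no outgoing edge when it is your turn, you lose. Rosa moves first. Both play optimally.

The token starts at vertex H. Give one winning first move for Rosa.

Work bottom-up. With no move the player to move loses. Otherwise the position is W if at least one move leads to an L position for the opponent, and L if every move leads to a W.
Every edge goes from a vertex to one that appears earlier in the order E, G, C, A, B, H, D, I, F, so processing vertices in that order labels each vertex after all of its successors.
E: no outgoing edge → L
G: no outgoing edge → L
C: W (go to G, an L position)
A: W (go to G, an L position)
B: W (go to E, an L position)
H: W (go to E, an L position)
D: L (options A(W), C(W) are all W)
I: W (go to D, an L position)
F: W (go to G, an L position)
From H, the L positions reachable in one move are: E.

Move to E.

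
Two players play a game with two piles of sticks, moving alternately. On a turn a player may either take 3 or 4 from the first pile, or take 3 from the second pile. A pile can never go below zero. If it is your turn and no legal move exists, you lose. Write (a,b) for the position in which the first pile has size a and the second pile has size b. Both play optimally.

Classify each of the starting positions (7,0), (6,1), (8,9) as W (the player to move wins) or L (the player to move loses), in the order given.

(7,0): L, (6,1): W, (8,9): W

Use the standard recursion: the mover loses at a terminal position; elsewhere, the mover wins exactly when some move hands the opponent an L position.
No move ever increases a pile, so every position that can arise here has a ≤ 8 and b ≤ 9; it is enough to label the cells with 0 ≤ a ≤ 8 and 0 ≤ b ≤ 9.
Every move lowers a or b (never raises either), so fill the grid row by row in increasing a, and left to right within a row: each cell's successors are then already labelled.
      b=0  b=1  b=2  b=3  b=4  b=5  b=6  b=7  b=8  b=9
a=0:    L    L    L    W    W    W    L    L    L    W
a=1:    L    L    L    W    W    W    L    L    L    W
a=2:    L    L    L    W    W    W    L    L    L    W
a=3:    W    W    W    L    L    L    W    W    W    L
a=4:    W    W    W    L    L    L    W    W    W    L
a=5:    W    W    W    L    L    L    W    W    W    L
a=6:    W    W    W    W    W    W    W    W    W    W
a=7:    L    L    L    W    W    W    L    L    L    W
a=8:    L    L    L    W    W    W    L    L    L    W
Cells with no legal move (terminal, hence L): (0,0), (0,1), (0,2), (1,0), (1,1), (1,2), (2,0), (2,1), (2,2).
The remaining L cells, each justified by listing all of its moves:
(0,6): L (sole option (0,3)(W) is W)
(0,7): L (sole option (0,4)(W) is W)
(0,8): L (sole option (0,5)(W) is W)
(1,6): L (sole option (1,3)(W) is W)
(1,7): L (sole option (1,4)(W) is W)
(1,8): L (sole option (1,5)(W) is W)
(2,6): L (sole option (2,3)(W) is W)
(2,7): L (sole option (2,4)(W) is W)
(2,8): L (sole option (2,5)(W) is W)
(3,3): L (options (0,3)(W), (3,0)(W) are all W)
(3,4): L (options (0,4)(W), (3,1)(W) are all W)
(3,5): L (options (0,5)(W), (3,2)(W) are all W)
(3,9): L (options (0,9)(W), (3,6)(W) are all W)
(4,3): L (options (1,3)(W), (0,3)(W), (4,0)(W) are all W)
(4,4): L (options (1,4)(W), (0,4)(W), (4,1)(W) are all W)
(4,5): L (options (1,5)(W), (0,5)(W), (4,2)(W) are all W)
(4,9): L (options (1,9)(W), (0,9)(W), (4,6)(W) are all W)
(5,3): L (options (2,3)(W), (1,3)(W), (5,0)(W) are all W)
(5,4): L (options (2,4)(W), (1,4)(W), (5,1)(W) are all W)
(5,5): L (options (2,5)(W), (1,5)(W), (5,2)(W) are all W)
(5,9): L (options (2,9)(W), (1,9)(W), (5,6)(W) are all W)
(7,0): L (options (4,0)(W), (3,0)(W) are all W)
(7,1): L (options (4,1)(W), (3,1)(W) are all W)
(7,2): L (options (4,2)(W), (3,2)(W) are all W)
(7,6): L (options (4,6)(W), (3,6)(W), (7,3)(W) are all W)
(7,7): L (options (4,7)(W), (3,7)(W), (7,4)(W) are all W)
(7,8): L (options (4,8)(W), (3,8)(W), (7,5)(W) are all W)
(8,0): L (options (5,0)(W), (4,0)(W) are all W)
(8,1): L (options (5,1)(W), (4,1)(W) are all W)
(8,2): L (options (5,2)(W), (4,2)(W) are all W)
(8,6): L (options (5,6)(W), (4,6)(W), (8,3)(W) are all W)
(8,7): L (options (5,7)(W), (4,7)(W), (8,4)(W) are all W)
(8,8): L (options (5,8)(W), (4,8)(W), (8,5)(W) are all W)
Every other cell has at least one move into one of the L cells above, so it is W.
(7,0): one of the L cells justified above, so L
(6,1): the move to (2,1) reaches an L cell, so W
(8,9): the move to (5,9) reaches an L cell, so W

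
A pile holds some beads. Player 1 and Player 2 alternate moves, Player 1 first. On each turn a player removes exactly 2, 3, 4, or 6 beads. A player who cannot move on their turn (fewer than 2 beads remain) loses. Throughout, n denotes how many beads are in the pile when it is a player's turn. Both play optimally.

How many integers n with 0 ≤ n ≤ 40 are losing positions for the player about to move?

Compute win/loss labels from the base case upward. A position with no move is L. Any other position is W if it can reach an L in one move, else L.
n=0: no move → L
n=1: no move → L
n=2: can move to 0, which is L ⇒ W
n=3: can move to 1, which is L ⇒ W
n=4: can move to 1, which is L ⇒ W
n=5: can move to 1, which is L ⇒ W
n=6: can move to 0, which is L ⇒ W
n=7: can move to 1, which is L ⇒ W
n=8: moves to 6(W), 5(W), 4(W), 2(W); every one is W ⇒ L
n=9: moves to 7(W), 6(W), 5(W), 3(W); every one is W ⇒ L
n=10: can move to 8, which is L ⇒ W
n=11: can move to 9, which is L ⇒ W
n=12: can move to 9, which is L ⇒ W
n=13: can move to 9, which is L ⇒ W
n=14: can move to 8, which is L ⇒ W
n=15: can move to 9, which is L ⇒ W
n=16: moves to 14(W), 13(W), 12(W), 10(W); every one is W ⇒ L
n=17: moves to 15(W), 14(W), 13(W), 11(W); every one is W ⇒ L
n=18: can move to 16, which is L ⇒ W
n=19: can move to 17, which is L ⇒ W
n=20: can move to 17, which is L ⇒ W
n=21: can move to 17, which is L ⇒ W
n=22: can move to 16, which is L ⇒ W
n=23: can move to 17, which is L ⇒ W
n=24: moves to 22(W), 21(W), 20(W), 18(W); every one is W ⇒ L
n=25: moves to 23(W), 22(W), 21(W), 19(W); every one is W ⇒ L
n=26: can move to 24, which is L ⇒ W
n=27: can move to 25, which is L ⇒ W
n=28: can move to 25, which is L ⇒ W
n=29: can move to 25, which is L ⇒ W
n=30: can move to 24, which is L ⇒ W
n=31: can move to 25, which is L ⇒ W
n=32: moves to 30(W), 29(W), 28(W), 26(W); every one is W ⇒ L
n=33: moves to 31(W), 30(W), 29(W), 27(W); every one is W ⇒ L
n=34: can move to 32, which is L ⇒ W
n=35: can move to 33, which is L ⇒ W
n=36: can move to 33, which is L ⇒ W
n=37: can move to 33, which is L ⇒ W
n=38: can move to 32, which is L ⇒ W
n=39: can move to 33, which is L ⇒ W
n=40: moves to 38(W), 37(W), 36(W), 34(W); every one is W ⇒ L
L entries with 0 ≤ n ≤ 40: n = 0, 1, 8, 9, 16, 17, 24, 25, 32, 33, 40; that makes 11.

11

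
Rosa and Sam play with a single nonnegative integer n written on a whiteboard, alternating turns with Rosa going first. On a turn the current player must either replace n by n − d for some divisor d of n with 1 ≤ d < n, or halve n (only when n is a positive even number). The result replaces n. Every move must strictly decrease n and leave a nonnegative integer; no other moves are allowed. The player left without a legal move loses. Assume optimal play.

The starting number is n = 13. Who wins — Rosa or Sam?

Sam wins.

Work bottom-up. With no move the player to move loses. Otherwise the position is W if at least one move leads to an L position for the opponent, and L if every move leads to a W.
n=0: no move → L
n=1: no move → L
n=2: reaches L-position 1 → W
n=3: only reaches 2(W), which is W → L
n=4: reaches L-position 3 → W
n=5: only reaches 4(W), which is W → L
n=6: reaches L-position 3 → W
n=7: only reaches 6(W), which is W → L
n=8: reaches L-position 7 → W
n=9: only reaches 6(W), 8(W), all W → L
n=10: reaches L-position 5 → W
n=11: only reaches 10(W), which is W → L
n=12: reaches L-position 9 → W
n=13: only reaches 12(W), which is W → L
The starting position 13 is L: whatever Rosa does, the opponent receives a W position.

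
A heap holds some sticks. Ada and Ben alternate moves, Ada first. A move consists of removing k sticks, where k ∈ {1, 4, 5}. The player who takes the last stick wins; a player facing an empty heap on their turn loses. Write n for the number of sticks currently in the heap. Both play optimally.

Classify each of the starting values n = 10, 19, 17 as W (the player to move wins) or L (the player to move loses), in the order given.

10: L, 19: W, 17: W

Label each position W (a win for the player to move) or L (a loss). A position with no legal move is L; any other position is W exactly when some move reaches an L, and L when every move reaches a W.
n=0: no move → L
n=1: W (go to 0, an L position)
n=2: L (sole option 1(W) is W)
n=3: W (go to 2, an L position)
n=4: W (go to 0, an L position)
n=5: W (go to 0, an L position)
n=6: W (go to 2, an L position)
n=7: W (go to 2, an L position)
n=8: L (options 7(W), 4(W), 3(W) are all W)
n=9: W (go to 8, an L position)
n=10: L (options 9(W), 6(W), 5(W) are all W)
n=11: W (go to 10, an L position)
n=12: W (go to 8, an L position)
n=13: W (go to 8, an L position)
n=14: W (go to 10, an L position)
n=15: W (go to 10, an L position)
n=16: L (options 15(W), 12(W), 11(W) are all W)
n=17: W (go to 16, an L position)
n=18: L (options 17(W), 14(W), 13(W) are all W)
n=19: W (go to 18, an L position)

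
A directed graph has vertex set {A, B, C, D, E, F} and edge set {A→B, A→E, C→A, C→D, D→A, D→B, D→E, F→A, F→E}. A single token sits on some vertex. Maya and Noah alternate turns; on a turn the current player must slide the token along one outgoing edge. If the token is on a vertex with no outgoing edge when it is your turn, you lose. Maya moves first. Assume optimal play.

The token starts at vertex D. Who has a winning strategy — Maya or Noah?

Compute win/loss labels from the base case upward. A position with no move is L. Any other position is W if it can reach an L in one move, else L.
Every edge goes from a vertex to one that appears earlier in the order E, B, A, D, F, C, so processing vertices in that order labels each vertex after all of its successors.
E: no outgoing edge → L
B: no outgoing edge → L
A: reaches L-position B → W
D: reaches L-position B → W
F: reaches L-position E → W
C: only reaches D(W), A(W), all W → L
The starting position D is W: Maya should move to B, handing over an L position.

Maya wins.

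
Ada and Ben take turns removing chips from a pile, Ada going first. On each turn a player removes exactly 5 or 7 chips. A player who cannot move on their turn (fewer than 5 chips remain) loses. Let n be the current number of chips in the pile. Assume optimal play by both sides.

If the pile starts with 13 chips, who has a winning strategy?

Ben wins.

Positions with no move are L. A position that does have a move is losing for the player to move precisely when every available move leads to a winning position for the opponent. Fill in the labels:
n=0: no move → L
n=1: no move → L
n=2: no move → L
n=3: no move → L
n=4: no move → L
n=5: reaches L-position 0 → W
n=6: reaches L-position 1 → W
n=7: reaches L-position 2 → W
n=8: reaches L-position 3 → W
n=9: reaches L-position 4 → W
n=10: reaches L-position 3 → W
n=11: reaches L-position 4 → W
n=12: only reaches 7(W), 5(W), all W → L
n=13: only reaches 8(W), 6(W), all W → L
The starting position 13 is L: whatever Ada does, the opponent receives a W position.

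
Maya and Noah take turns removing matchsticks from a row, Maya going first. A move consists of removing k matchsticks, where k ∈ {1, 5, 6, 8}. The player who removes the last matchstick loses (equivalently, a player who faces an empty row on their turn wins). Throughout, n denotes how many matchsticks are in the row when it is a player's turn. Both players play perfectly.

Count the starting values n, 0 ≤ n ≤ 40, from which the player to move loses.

Label each position W (a win for the player to move) or L (a loss). A position with no legal move is W; any other position is W exactly when some move reaches an L, and L when every move reaches a W.
n=0: no move; the opponent has just taken the last matchstick and therefore loses → W
n=1: L (sole option 0(W) is W)
n=2: W (go to 1, an L position)
n=3: L (sole option 2(W) is W)
n=4: W (go to 3, an L position)
n=5: L (options 4(W), 0(W) are all W)
n=6: W (go to 5, an L position)
n=7: W (go to 1, an L position)
n=8: W (go to 3, an L position)
n=9: W (go to 3, an L position)
n=10: W (go to 5, an L position)
n=11: W (go to 5, an L position)
n=12: L (options 11(W), 7(W), 6(W), 4(W) are all W)
n=13: W (go to 12, an L position)
n=14: L (options 13(W), 9(W), 8(W), 6(W) are all W)
n=15: W (go to 14, an L position)
n=16: L (options 15(W), 11(W), 10(W), 8(W) are all W)
n=17: W (go to 16, an L position)
n=18: W (go to 12, an L position)
n=19: W (go to 14, an L position)
n=20: W (go to 14, an L position)
n=21: W (go to 16, an L position)
n=22: W (go to 16, an L position)
n=23: L (options 22(W), 18(W), 17(W), 15(W) are all W)
n=24: W (go to 23, an L position)
n=25: L (options 24(W), 20(W), 19(W), 17(W) are all W)
n=26: W (go to 25, an L position)
n=27: L (options 26(W), 22(W), 21(W), 19(W) are all W)
n=28: W (go to 27, an L position)
n=29: W (go to 23, an L position)
n=30: W (go to 25, an L position)
n=31: W (go to 25, an L position)
n=32: W (go to 27, an L position)
n=33: W (go to 27, an L position)
n=34: L (options 33(W), 29(W), 28(W), 26(W) are all W)
n=35: W (go to 34, an L position)
n=36: L (options 35(W), 31(W), 30(W), 28(W) are all W)
n=37: W (go to 36, an L position)
n=38: L (options 37(W), 33(W), 32(W), 30(W) are all W)
n=39: W (go to 38, an L position)
n=40: W (go to 34, an L position)
L entries with 0 ≤ n ≤ 40: n = 1, 3, 5, 12, 14, 16, 23, 25, 27, 34, 36, 38; that makes 12.

12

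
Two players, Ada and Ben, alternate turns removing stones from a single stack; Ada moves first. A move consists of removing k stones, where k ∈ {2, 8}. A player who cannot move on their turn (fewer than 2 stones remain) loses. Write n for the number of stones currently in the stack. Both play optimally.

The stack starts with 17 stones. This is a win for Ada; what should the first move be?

Remove 2, leaving 15.

Label each position W (a win for the player to move) or L (a loss). A position with no legal move is L; any other position is W exactly when some move reaches an L, and L when every move reaches a W.
n=0: no move → L
n=1: no move → L
n=2: W (go to 0, an L position)
n=3: W (go to 1, an L position)
n=4: L (sole option 2(W) is W)
n=5: L (sole option 3(W) is W)
n=6: W (go to 4, an L position)
n=7: W (go to 5, an L position)
n=8: W (go to 0, an L position)
n=9: W (go to 1, an L position)
n=10: L (options 8(W), 2(W) are all W)
n=11: L (options 9(W), 3(W) are all W)
n=12: W (go to 10, an L position)
n=13: W (go to 11, an L position)
n=14: L (options 12(W), 6(W) are all W)
n=15: L (options 13(W), 7(W) are all W)
n=16: W (go to 14, an L position)
n=17: W (go to 15, an L position)
From 17, the L positions reachable in one move are: 15.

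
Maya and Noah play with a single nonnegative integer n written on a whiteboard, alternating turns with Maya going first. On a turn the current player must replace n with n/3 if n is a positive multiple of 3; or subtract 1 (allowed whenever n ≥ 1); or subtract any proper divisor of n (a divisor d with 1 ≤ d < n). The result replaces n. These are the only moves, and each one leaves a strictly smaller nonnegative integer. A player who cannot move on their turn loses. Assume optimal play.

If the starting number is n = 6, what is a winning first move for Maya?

Move to 2.

Compute win/loss labels from the base case upward. A position with no move is L. Any other position is W if it can reach an L in one move, else L.
n=0: no move → L
n=1: W (go to 0, an L position)
n=2: L (sole option 1(W) is W)
n=3: W (go to 2, an L position)
n=4: W (go to 2, an L position)
n=5: L (sole option 4(W) is W)
n=6: W (go to 2, an L position)
From 6, the L positions reachable in one move are: 2, 5. Any move reaching one of these is winning.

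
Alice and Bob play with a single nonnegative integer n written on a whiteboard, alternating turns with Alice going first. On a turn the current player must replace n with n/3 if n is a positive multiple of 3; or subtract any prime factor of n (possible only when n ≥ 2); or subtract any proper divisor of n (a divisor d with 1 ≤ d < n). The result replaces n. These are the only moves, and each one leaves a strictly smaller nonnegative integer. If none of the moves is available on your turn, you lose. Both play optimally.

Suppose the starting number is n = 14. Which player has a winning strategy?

Bob wins.

Use the standard recursion: the mover loses at a terminal position; elsewhere, the mover wins exactly when some move hands the opponent an L position.
n=0: no move → L
n=1: no move → L
n=2: W (go to 0, an L position)
n=3: W (go to 0, an L position)
n=4: L (options 2(W), 3(W) are all W)
n=5: W (go to 0, an L position)
n=6: W (go to 4, an L position)
n=7: W (go to 0, an L position)
n=8: W (go to 4, an L position)
n=9: L (options 3(W), 6(W), 8(W) are all W)
n=10: W (go to 9, an L position)
n=11: W (go to 0, an L position)
n=12: W (go to 4, an L position)
n=13: W (go to 0, an L position)
n=14: L (options 7(W), 12(W), 13(W) are all W)
Every move from 14 reaches a W position, so the mover loses.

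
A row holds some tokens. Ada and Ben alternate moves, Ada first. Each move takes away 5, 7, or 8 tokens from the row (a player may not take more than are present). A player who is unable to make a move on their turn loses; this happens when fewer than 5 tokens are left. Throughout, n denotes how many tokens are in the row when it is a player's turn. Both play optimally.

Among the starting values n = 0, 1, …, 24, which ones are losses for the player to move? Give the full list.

0, 1, 2, 3, 4, 13, 14, 15, 16, 17

Label each position W (a win for the player to move) or L (a loss). A position with no legal move is L; any other position is W exactly when some move reaches an L, and L when every move reaches a W.
n=0: no move → L
n=1: no move → L
n=2: no move → L
n=3: no move → L
n=4: no move → L
n=5: →0(L), so W
n=6: →1(L), so W
n=7: →2(L), so W
n=8: →3(L), so W
n=9: →4(L), so W
n=10: →3(L), so W
n=11: →4(L), so W
n=12: →4(L), so W
n=13: →8(W), 6(W), 5(W) — all W, so L
n=14: →9(W), 7(W), 6(W) — all W, so L
n=15: →10(W), 8(W), 7(W) — all W, so L
n=16: →11(W), 9(W), 8(W) — all W, so L
n=17: →12(W), 10(W), 9(W) — all W, so L
n=18: →13(L), so W
n=19: →14(L), so W
n=20: →15(L), so W
n=21: →16(L), so W
n=22: →17(L), so W
n=23: →16(L), so W
n=24: →17(L), so W
The losing starting values of n are exactly the entries labelled L in this table (10 of them).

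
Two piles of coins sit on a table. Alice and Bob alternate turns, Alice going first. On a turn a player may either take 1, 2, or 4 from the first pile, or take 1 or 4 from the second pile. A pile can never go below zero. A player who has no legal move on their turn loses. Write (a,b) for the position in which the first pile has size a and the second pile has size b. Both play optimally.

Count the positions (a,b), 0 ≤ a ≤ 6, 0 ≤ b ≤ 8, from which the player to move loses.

Classify positions by backward induction: terminal positions (no move available) are L. From any other position, the mover wins iff some move reaches an L.
Every move lowers a or b (never raises either), so fill the grid row by row in increasing a, and left to right within a row: each cell's successors are then already labelled.
      b=0  b=1  b=2  b=3  b=4  b=5  b=6  b=7  b=8
a=0:    L    W    L    W    W    L    W    L    W
a=1:    W    L    W    L    W    W    L    W    L
a=2:    W    W    W    W    L    W    W    W    W
a=3:    L    W    L    W    W    L    W    L    W
a=4:    W    L    W    L    W    W    L    W    L
a=5:    W    W    W    W    L    W    W    W    W
a=6:    L    W    L    W    W    L    W    L    W
Cells with no legal move (terminal, hence L): (0,0).
The remaining L cells, each justified by listing all of its moves:
(0,2): →(0,1)(W) only, which is W, so L
(0,5): →(0,4)(W), (0,1)(W) — all W, so L
(0,7): →(0,6)(W), (0,3)(W) — all W, so L
(1,1): →(0,1)(W), (1,0)(W) — all W, so L
(1,3): →(0,3)(W), (1,2)(W) — all W, so L
(1,6): →(0,6)(W), (1,5)(W), (1,2)(W) — all W, so L
(1,8): →(0,8)(W), (1,7)(W), (1,4)(W) — all W, so L
(2,4): →(1,4)(W), (0,4)(W), (2,3)(W), (2,0)(W) — all W, so L
(3,0): →(2,0)(W), (1,0)(W) — all W, so L
(3,2): →(2,2)(W), (1,2)(W), (3,1)(W) — all W, so L
(3,5): →(2,5)(W), (1,5)(W), (3,4)(W), (3,1)(W) — all W, so L
(3,7): →(2,7)(W), (1,7)(W), (3,6)(W), (3,3)(W) — all W, so L
(4,1): →(3,1)(W), (2,1)(W), (0,1)(W), (4,0)(W) — all W, so L
(4,3): →(3,3)(W), (2,3)(W), (0,3)(W), (4,2)(W) — all W, so L
(4,6): →(3,6)(W), (2,6)(W), (0,6)(W), (4,5)(W), (4,2)(W) — all W, so L
(4,8): →(3,8)(W), (2,8)(W), (0,8)(W), (4,7)(W), (4,4)(W) — all W, so L
(5,4): →(4,4)(W), (3,4)(W), (1,4)(W), (5,3)(W), (5,0)(W) — all W, so L
(6,0): →(5,0)(W), (4,0)(W), (2,0)(W) — all W, so L
(6,2): →(5,2)(W), (4,2)(W), (2,2)(W), (6,1)(W) — all W, so L
(6,5): →(5,5)(W), (4,5)(W), (2,5)(W), (6,4)(W), (6,1)(W) — all W, so L
(6,7): →(5,7)(W), (4,7)(W), (2,7)(W), (6,6)(W), (6,3)(W) — all W, so L
Every other cell has at least one move into one of the L cells above, so it is W.
L cells per row: a=0: 4, a=1: 4, a=2: 1, a=3: 4, a=4: 4, a=5: 1, a=6: 4; total 22.

22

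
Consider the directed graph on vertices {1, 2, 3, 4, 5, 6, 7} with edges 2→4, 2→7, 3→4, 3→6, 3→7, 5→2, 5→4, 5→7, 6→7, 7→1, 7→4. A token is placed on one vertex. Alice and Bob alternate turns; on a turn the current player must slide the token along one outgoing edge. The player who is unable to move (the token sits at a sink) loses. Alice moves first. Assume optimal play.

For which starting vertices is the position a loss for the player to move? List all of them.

Label each position W (a win for the player to move) or L (a loss). A position with no legal move is L; any other position is W exactly when some move reaches an L, and L when every move reaches a W.
Every edge goes from a vertex to one that appears earlier in the order 1, 4, 7, 6, 3, 2, 5, so processing vertices in that order labels each vertex after all of its successors.
1: no outgoing edge → L
4: no outgoing edge → L
7: reaches L-position 4 → W
6: only reaches 7(W), which is W → L
3: reaches L-position 6 → W
2: reaches L-position 4 → W
5: reaches L-position 4 → W
The losing starting vertices are exactly the entries labelled L in this table (3 of them).

1, 4, 6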